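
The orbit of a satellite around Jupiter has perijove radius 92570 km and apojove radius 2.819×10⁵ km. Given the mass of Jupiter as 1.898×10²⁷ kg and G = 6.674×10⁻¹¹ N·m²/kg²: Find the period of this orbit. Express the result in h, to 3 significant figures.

μ = GM = 6.674×10⁻¹¹ × 1.898×10²⁷ = 1.267×10¹⁷ m³/s².
Semi-major axis a = (r_p + r_a)/2 = (92570 + 2.8190×10⁵)/2 = 1.8724×10⁵ km = 1.872×10⁸ m.
By Kepler's third law T = 2π√(a³/μ) = 2π × 7.198×10³ = 4.523×10⁴ s.
= 12.56 h.

T ≈ 12.6 h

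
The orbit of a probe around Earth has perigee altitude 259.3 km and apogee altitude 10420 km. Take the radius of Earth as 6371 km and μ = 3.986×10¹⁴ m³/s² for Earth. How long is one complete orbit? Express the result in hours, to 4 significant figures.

r_p = 6371 + 259.3 = 6630.3 km = 6.6303×10⁶ m.
r_a = 6371 + 10420 = 16791 km = 1.6791×10⁷ m.
Semi-major axis a = (r_p + r_a)/2 = (6630.3 + 16791)/2 = 11711 km = 1.171×10⁷ m.
By Kepler's third law T = 2π√(a³/μ) = 2π × 2.007×10³ = 1.261×10⁴ s.
= 3.503 hours.

T ≈ 3.503 hours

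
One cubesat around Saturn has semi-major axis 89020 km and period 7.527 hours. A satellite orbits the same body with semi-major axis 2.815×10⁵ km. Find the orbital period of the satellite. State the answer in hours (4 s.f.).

Kepler's third law: T² ∝ a³, so T₂ = T₁ (a₂/a₁)^(3/2).
a₂/a₁ = 3.162, (a₂/a₁)^(3/2) = 5.623.
T₂ = 7.527 × 5.623 = 42.33 hours.

T₂ ≈ 42.33 hours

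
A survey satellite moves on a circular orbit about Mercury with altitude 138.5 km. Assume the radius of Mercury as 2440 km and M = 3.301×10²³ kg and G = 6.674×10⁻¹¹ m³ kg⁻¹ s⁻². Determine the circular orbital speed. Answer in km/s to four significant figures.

v ≈ 2.923 km/s

μ = GM = 6.674×10⁻¹¹ × 3.301×10²³ = 2.203×10¹³ m³/s².
r = 2440 + 138.5 = 2578.5 km = 2.5785×10⁶ m.
For a circular orbit v = √(μ/r) = √(2.203×10¹³ / 2.578×10⁶) = √(8.544×10⁶) = 2923 m/s.
That is 2.923 km/s.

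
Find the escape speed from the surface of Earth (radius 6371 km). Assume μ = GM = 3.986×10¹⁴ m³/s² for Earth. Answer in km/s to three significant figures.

v_esc ≈ 11.2 km/s

r = R = 6.371×10⁶ m.
Escape speed v_esc = √(2μ/r) = √(2 × 3.986×10¹⁴ / 6.371×10⁶) = √(1.251×10⁸) = 11190 m/s.
= 11.19 km/s.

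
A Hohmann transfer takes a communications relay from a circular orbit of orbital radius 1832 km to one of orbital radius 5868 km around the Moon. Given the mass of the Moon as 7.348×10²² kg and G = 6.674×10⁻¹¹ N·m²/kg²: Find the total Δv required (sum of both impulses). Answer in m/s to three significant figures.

Δv_total ≈ 667 m/s

μ = GM = 6.674×10⁻¹¹ × 7.348×10²² = 4.904×10¹² m³/s².
r₁ = 1832 km = 1.832×10⁶ m.
r₂ = 5868 km = 5.868×10⁶ m.
Transfer ellipse a_t = (r₁ + r₂)/2 = 3.850×10⁶ m.
At r₁: circular v_c1 = √(μ/r₁) = 1636 m/s; transfer-perilune v_p = √[μ(2/r₁ − 1/a_t)] = 2020 m/s.
Δv₁ = v_p − v_c1 = 383.8 m/s.
At r₂: circular v_c2 = √(μ/r₂) = 914.2 m/s; transfer-apolune v_a = √[μ(2/r₂ − 1/a_t)] = 630.6 m/s.
Δv₂ = v_c2 − v_a = 283.6 m/s.
Total Δv = Δv₁ + Δv₂ = 667.3 m/s.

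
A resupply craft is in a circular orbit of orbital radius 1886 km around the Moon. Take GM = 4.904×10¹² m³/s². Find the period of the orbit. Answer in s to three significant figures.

T ≈ 7350 s

r = 1886 km = 1.886×10⁶ m.
Kepler's third law: T = 2π√(r³/μ) = 2π√((1.886×10⁶)³ / 4.904×10¹²).
r³/μ = 1.368×10⁶ s², so T = 2π × 1.170×10³ = 7.349×10³ s.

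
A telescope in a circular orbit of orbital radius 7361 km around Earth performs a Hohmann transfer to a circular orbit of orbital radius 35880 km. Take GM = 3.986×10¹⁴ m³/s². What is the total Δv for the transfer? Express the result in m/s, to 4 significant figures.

r₁ = 7361 km = 7.361×10⁶ m.
r₂ = 35880 km = 3.588×10⁷ m.
Transfer ellipse a_t = (r₁ + r₂)/2 = 2.162×10⁷ m.
At r₁: circular v_c1 = √(μ/r₁) = 7359 m/s; transfer-perigee v_p = √[μ(2/r₁ − 1/a_t)] = 9480 m/s.
Δv₁ = v_p − v_c1 = 2121 m/s.
At r₂: circular v_c2 = √(μ/r₂) = 3333 m/s; transfer-apogee v_a = √[μ(2/r₂ − 1/a_t)] = 1945 m/s.
Δv₂ = v_c2 − v_a = 1388 m/s.
Total Δv = Δv₁ + Δv₂ = 3509 m/s.

Δv_total ≈ 3509 m/s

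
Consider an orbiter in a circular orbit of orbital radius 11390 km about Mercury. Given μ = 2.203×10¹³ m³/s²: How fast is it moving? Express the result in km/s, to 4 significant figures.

v ≈ 1.391 km/s

r = 11390 km = 1.139×10⁷ m.
For a circular orbit v = √(μ/r) = √(2.203×10¹³ / 1.139×10⁷) = √(1.934×10⁶) = 1391 m/s.
That is 1.391 km/s.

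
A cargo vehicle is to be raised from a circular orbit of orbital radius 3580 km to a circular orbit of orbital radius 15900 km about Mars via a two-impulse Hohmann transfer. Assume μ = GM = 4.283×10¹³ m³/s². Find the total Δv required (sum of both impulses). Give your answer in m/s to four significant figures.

Δv_total ≈ 1607 m/s

r₁ = 3580 km = 3.580×10⁶ m.
r₂ = 15900 km = 1.590×10⁷ m.
Transfer ellipse a_t = (r₁ + r₂)/2 = 9.740×10⁶ m.
At r₁: circular v_c1 = √(μ/r₁) = 3459 m/s; transfer-periapsis v_p = √[μ(2/r₁ − 1/a_t)] = 4419 m/s.
Δv₁ = v_p − v_c1 = 960.4 m/s.
At r₂: circular v_c2 = √(μ/r₂) = 1641 m/s; transfer-apoapsis v_a = √[μ(2/r₂ − 1/a_t)] = 995.0 m/s.
Δv₂ = v_c2 − v_a = 646.2 m/s.
Total Δv = Δv₁ + Δv₂ = 1607 m/s.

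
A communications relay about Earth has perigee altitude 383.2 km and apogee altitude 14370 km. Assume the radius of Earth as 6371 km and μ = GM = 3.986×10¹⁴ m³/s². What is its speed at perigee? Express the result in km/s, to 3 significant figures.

r_p = 6371 + 383.2 = 6754.2 km = 6.7542×10⁶ m.
r_a = 6371 + 14370 = 20741 km = 2.0741×10⁷ m.
Semi-major axis a = (r_p + r_a)/2 = 13748 km = 1.375×10⁷ m.
Vis-viva: v² = μ(2/r − 1/a) = 3.986×10¹⁴ × (2.961×10⁻⁷ − 7.274×10⁻⁸) = 8.904×10⁷ m²/s².
v = 9436 m/s = 9.436 km/s.

v ≈ 9.44 km/s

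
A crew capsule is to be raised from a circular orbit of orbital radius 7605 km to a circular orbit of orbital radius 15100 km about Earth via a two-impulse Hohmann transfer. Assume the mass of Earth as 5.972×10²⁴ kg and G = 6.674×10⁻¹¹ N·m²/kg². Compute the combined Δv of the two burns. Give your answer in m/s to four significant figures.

μ = GM = 6.674×10⁻¹¹ × 5.972×10²⁴ = 3.986×10¹⁴ m³/s².
r₁ = 7605 km = 7.605×10⁶ m.
r₂ = 15100 km = 1.510×10⁷ m.
Transfer ellipse a_t = (r₁ + r₂)/2 = 1.135×10⁷ m.
At r₁: circular v_c1 = √(μ/r₁) = 7239 m/s; transfer-perigee v_p = √[μ(2/r₁ − 1/a_t)] = 8349 m/s.
Δv₁ = v_p − v_c1 = 1110 m/s.
At r₂: circular v_c2 = √(μ/r₂) = 5138 m/s; transfer-apogee v_a = √[μ(2/r₂ − 1/a_t)] = 4205 m/s.
Δv₂ = v_c2 − v_a = 932.6 m/s.
Total Δv = Δv₁ + Δv₂ = 2042 m/s.

Δv_total ≈ 2042 m/s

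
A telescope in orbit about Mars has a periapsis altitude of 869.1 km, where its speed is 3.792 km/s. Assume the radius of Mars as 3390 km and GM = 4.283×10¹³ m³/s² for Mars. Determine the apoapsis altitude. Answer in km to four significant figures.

apoapsis altitude ≈ 7293 km

r_p = 3390 + 869.1 = 4259.1 km = 4.259×10⁶ m.
Specific energy ε = v²/2 − μ/r = -2.866×10⁶ J/kg, so a = −μ/(2ε) = 7.471×10⁶ m.
The apsides satisfy r_p + r_a = 2a, so the apoapsis radius is 2a − r_p = 1.068×10⁷ m = 10683 km.
Apoapsis altitude = 10683 − 3390 = 7292.6 km.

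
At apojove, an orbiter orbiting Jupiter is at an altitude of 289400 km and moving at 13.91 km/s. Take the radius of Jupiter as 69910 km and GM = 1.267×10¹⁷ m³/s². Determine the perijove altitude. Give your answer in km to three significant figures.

r_a = 69910 + 289400 = 3.5931×10⁵ km = 3.593×10⁸ m.
Specific energy ε = v²/2 − μ/r = -2.559×10⁸ J/kg, so a = −μ/(2ε) = 2.476×10⁸ m.
The apsides satisfy r_p + r_a = 2a, so the perijove radius is 2a − r_a = 1.359×10⁸ m = 1.3585×10⁵ km.
Perijove altitude = 1.3585×10⁵ − 69910 = 65941 km.

perijove altitude ≈ 65900 km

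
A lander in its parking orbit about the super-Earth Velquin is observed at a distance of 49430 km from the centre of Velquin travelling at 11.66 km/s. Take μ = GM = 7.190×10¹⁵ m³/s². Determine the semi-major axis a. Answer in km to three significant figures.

r = 4.943×10⁷ m.
Specific orbital energy ε = v²/2 − μ/r = (11660)²/2 − 7.190×10¹⁵/4.943×10⁷ = -7.748×10⁷ J/kg.
Since ε = −μ/(2a), a = −μ/(2ε) = 4.640×10⁷ m = 46399 km.

a ≈ 46400 km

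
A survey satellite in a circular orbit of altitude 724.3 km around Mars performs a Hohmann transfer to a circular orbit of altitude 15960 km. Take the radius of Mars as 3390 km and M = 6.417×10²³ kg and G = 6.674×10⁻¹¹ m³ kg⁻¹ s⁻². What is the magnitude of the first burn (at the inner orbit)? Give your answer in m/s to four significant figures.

μ = GM = 6.674×10⁻¹¹ × 6.417×10²³ = 4.283×10¹³ m³/s².
r₁ = 3390 + 724.3 = 4114.3 km = 4.1143×10⁶ m.
r₂ = 3390 + 15960 = 19350 km = 1.9350×10⁷ m.
Transfer ellipse a_t = (r₁ + r₂)/2 = 1.173×10⁷ m.
At r₁: circular v_c1 = √(μ/r₁) = 3226 m/s; transfer-periapsis v_p = √[μ(2/r₁ − 1/a_t)] = 4143 m/s.
Δv₁ = v_p − v_c1 = 917.1 m/s.

Δv ≈ 917.1 m/s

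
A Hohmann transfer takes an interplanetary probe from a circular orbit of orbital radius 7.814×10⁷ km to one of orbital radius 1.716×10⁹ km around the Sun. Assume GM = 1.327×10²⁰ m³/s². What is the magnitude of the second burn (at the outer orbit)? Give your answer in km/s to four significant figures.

r₁ = 7.814×10⁷ km = 7.814×10¹⁰ m.
r₂ = 1.716×10⁹ km = 1.716×10¹² m.
Transfer ellipse a_t = (r₁ + r₂)/2 = 8.971×10¹¹ m.
At r₁: circular v_c1 = √(μ/r₁) = 41210 m/s; transfer-perihelion v_p = √[μ(2/r₁ − 1/a_t)] = 57000 m/s.
At r₂: circular v_c2 = √(μ/r₂) = 8794 m/s; transfer-aphelion v_a = √[μ(2/r₂ − 1/a_t)] = 2595 m/s.
Δv₂ = v_c2 − v_a = 6198 m/s.
= 6.198 km/s.

Δv ≈ 6.198 km/s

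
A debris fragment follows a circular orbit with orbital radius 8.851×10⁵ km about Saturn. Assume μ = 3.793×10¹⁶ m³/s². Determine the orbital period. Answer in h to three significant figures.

r = 8.851×10⁵ km = 8.851×10⁸ m.
Kepler's third law: T = 2π√(r³/μ) = 2π√((8.851×10⁸)³ / 3.793×10¹⁶).
r³/μ = 1.828×10¹⁰ s², so T = 2π × 1.352×10⁵ = 8.495×10⁵ s.
Converting: 8.495×10⁵ s ÷ 3600 = 236.0 h.

T ≈ 236 h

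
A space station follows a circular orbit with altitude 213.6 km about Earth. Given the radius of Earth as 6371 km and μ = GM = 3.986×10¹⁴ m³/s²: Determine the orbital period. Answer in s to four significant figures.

r = 6371 + 213.6 = 6584.6 km = 6.5846×10⁶ m.
Kepler's third law: T = 2π√(r³/μ) = 2π√((6.585×10⁶)³ / 3.986×10¹⁴).
r³/μ = 7.162×10⁵ s², so T = 2π × 8.463×10² = 5.317×10³ s.

T ≈ 5317 s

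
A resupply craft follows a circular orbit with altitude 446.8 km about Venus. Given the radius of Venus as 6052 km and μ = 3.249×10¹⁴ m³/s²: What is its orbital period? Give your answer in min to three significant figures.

T ≈ 96.3 min

r = 6052 + 446.8 = 6498.8 km = 6.4988×10⁶ m.
Kepler's third law: T = 2π√(r³/μ) = 2π√((6.499×10⁶)³ / 3.249×10¹⁴).
r³/μ = 8.448×10⁵ s², so T = 2π × 9.191×10² = 5.775×10³ s.
Converting: 5.775×10³ s ÷ 60.00 = 96.25 min.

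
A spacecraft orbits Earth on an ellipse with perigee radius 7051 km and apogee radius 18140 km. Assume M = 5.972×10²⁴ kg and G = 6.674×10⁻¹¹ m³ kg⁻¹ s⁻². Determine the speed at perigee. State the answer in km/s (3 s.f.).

v ≈ 9.02 km/s

μ = GM = 6.674×10⁻¹¹ × 5.972×10²⁴ = 3.986×10¹⁴ m³/s².
Semi-major axis a = (r_p + r_a)/2 = 12596 km = 1.260×10⁷ m.
Vis-viva: v² = μ(2/r − 1/a) = 3.986×10¹⁴ × (2.836×10⁻⁷ − 7.939×10⁻⁸) = 8.141×10⁷ m²/s².
v = 9023 m/s = 9.023 km/s.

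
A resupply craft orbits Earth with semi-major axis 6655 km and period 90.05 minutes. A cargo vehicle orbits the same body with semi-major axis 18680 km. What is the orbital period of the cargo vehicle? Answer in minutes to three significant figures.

Kepler's third law: T² ∝ a³, so T₂ = T₁ (a₂/a₁)^(3/2).
a₂/a₁ = 2.807, (a₂/a₁)^(3/2) = 4.703.
T₂ = 90.05 × 4.703 = 423.5 minutes.

T₂ ≈ 423 minutes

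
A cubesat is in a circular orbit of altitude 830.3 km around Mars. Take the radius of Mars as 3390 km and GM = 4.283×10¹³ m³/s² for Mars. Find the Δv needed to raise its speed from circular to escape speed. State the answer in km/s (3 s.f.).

r = 3390 + 830.3 = 4220.3 km = 4.2203×10⁶ m.
Circular speed v_c = √(μ/r) = 3186 m/s.
Escape speed v_esc = √(2μ/r) = √2 × v_c = 4505 m/s.
Δv = v_esc − v_c = 1320 m/s = 1.320 km/s.

Δv ≈ 1.32 km/s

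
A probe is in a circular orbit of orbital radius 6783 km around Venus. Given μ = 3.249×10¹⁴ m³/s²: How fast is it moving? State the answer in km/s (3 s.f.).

v ≈ 6.92 km/s

r = 6783 km = 6.783×10⁶ m.
For a circular orbit v = √(μ/r) = √(3.249×10¹⁴ / 6.783×10⁶) = √(4.790×10⁷) = 6921 m/s.
That is 6.921 km/s.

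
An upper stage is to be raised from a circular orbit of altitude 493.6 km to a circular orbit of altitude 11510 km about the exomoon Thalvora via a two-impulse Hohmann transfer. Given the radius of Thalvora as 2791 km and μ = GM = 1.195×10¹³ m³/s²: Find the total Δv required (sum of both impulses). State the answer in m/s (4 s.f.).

r₁ = 2791 + 493.6 = 3284.6 km = 3.2846×10⁶ m.
r₂ = 2791 + 11510 = 14301 km = 1.4301×10⁷ m.
Transfer ellipse a_t = (r₁ + r₂)/2 = 8.793×10⁶ m.
At r₁: circular v_c1 = √(μ/r₁) = 1907 m/s; transfer-periapsis v_p = √[μ(2/r₁ − 1/a_t)] = 2433 m/s.
Δv₁ = v_p − v_c1 = 525.1 m/s.
At r₂: circular v_c2 = √(μ/r₂) = 914.1 m/s; transfer-apoapsis v_a = √[μ(2/r₂ − 1/a_t)] = 558.7 m/s.
Δv₂ = v_c2 − v_a = 355.4 m/s.
Total Δv = Δv₁ + Δv₂ = 880.6 m/s.

Δv_total ≈ 880.6 m/s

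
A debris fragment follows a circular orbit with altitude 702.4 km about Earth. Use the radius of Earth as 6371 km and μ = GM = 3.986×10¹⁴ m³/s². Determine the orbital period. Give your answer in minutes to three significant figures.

r = 6371 + 702.4 = 7073.4 km = 7.0734×10⁶ m.
Kepler's third law: T = 2π√(r³/μ) = 2π√((7.073×10⁶)³ / 3.986×10¹⁴).
r³/μ = 8.879×10⁵ s², so T = 2π × 9.423×10² = 5.920×10³ s.
Converting: 5.920×10³ s ÷ 60.00 = 98.67 minutes.

T ≈ 98.7 minutes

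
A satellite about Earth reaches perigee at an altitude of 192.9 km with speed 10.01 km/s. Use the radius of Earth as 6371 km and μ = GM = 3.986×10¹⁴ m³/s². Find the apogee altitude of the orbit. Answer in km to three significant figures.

r_p = 6371 + 192.9 = 6563.9 km = 6.564×10⁶ m.
Specific energy ε = v²/2 − μ/r = -1.063×10⁷ J/kg, so a = −μ/(2ε) = 1.876×10⁷ m.
The apsides satisfy r_p + r_a = 2a, so the apogee radius is 2a − r_p = 3.095×10⁷ m = 30948 km.
Apogee altitude = 30948 − 6371 = 24577 km.

apogee altitude ≈ 24600 km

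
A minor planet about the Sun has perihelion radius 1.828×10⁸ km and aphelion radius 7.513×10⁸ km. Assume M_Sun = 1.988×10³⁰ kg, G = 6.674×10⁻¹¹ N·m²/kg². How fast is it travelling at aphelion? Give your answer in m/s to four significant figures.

v ≈ 8314 m/s

μ = GM = 6.674×10⁻¹¹ × 1.988×10³⁰ = 1.327×10²⁰ m³/s².
Semi-major axis a = (r_p + r_a)/2 = 4.6705×10⁸ km = 4.670×10¹¹ m.
Vis-viva: v² = μ(2/r − 1/a) = 1.327×10²⁰ × (2.662×10⁻¹² − 2.141×10⁻¹²) = 6.912×10⁷ m²/s².
v = 8314 m/s.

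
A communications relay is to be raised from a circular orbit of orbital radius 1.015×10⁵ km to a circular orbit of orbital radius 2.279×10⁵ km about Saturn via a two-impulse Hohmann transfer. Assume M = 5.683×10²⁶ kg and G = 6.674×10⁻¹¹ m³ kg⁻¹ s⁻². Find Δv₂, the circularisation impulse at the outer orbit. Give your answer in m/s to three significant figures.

Δv ≈ 2770 m/s

μ = GM = 6.674×10⁻¹¹ × 5.683×10²⁶ = 3.793×10¹⁶ m³/s².
r₁ = 1.015×10⁵ km = 1.015×10⁸ m.
r₂ = 2.279×10⁵ km = 2.279×10⁸ m.
Transfer ellipse a_t = (r₁ + r₂)/2 = 1.647×10⁸ m.
At r₁: circular v_c1 = √(μ/r₁) = 19330 m/s; transfer-perikrone v_p = √[μ(2/r₁ − 1/a_t)] = 22740 m/s.
At r₂: circular v_c2 = √(μ/r₂) = 12900 m/s; transfer-apokrone v_a = √[μ(2/r₂ − 1/a_t)] = 10130 m/s.
Δv₂ = v_c2 − v_a = 2773 m/s.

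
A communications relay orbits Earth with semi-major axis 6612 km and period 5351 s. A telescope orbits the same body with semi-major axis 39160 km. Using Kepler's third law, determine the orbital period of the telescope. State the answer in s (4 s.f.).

T₂ ≈ 77130 s

Kepler's third law: T² ∝ a³, so T₂ = T₁ (a₂/a₁)^(3/2).
a₂/a₁ = 5.923, (a₂/a₁)^(3/2) = 14.41.
T₂ = 5351 × 14.41 = 77130 s.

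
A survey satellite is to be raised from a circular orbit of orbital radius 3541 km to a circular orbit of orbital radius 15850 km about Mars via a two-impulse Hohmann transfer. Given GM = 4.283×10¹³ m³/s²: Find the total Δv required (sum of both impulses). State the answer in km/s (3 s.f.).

Δv_total ≈ 1.62 km/s

r₁ = 3541 km = 3.541×10⁶ m.
r₂ = 15850 km = 1.585×10⁷ m.
Transfer ellipse a_t = (r₁ + r₂)/2 = 9.696×10⁶ m.
At r₁: circular v_c1 = √(μ/r₁) = 3478 m/s; transfer-periapsis v_p = √[μ(2/r₁ − 1/a_t)] = 4447 m/s.
Δv₁ = v_p − v_c1 = 968.9 m/s.
At r₂: circular v_c2 = √(μ/r₂) = 1644 m/s; transfer-apoapsis v_a = √[μ(2/r₂ − 1/a_t)] = 993.4 m/s.
Δv₂ = v_c2 − v_a = 650.4 m/s.
Total Δv = Δv₁ + Δv₂ = 1619 m/s = 1.619 km/s.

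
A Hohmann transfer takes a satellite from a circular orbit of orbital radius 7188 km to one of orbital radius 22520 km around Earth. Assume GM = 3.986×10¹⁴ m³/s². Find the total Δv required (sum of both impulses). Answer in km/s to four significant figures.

Δv_total ≈ 3.003 km/s

r₁ = 7188 km = 7.188×10⁶ m.
r₂ = 22520 km = 2.252×10⁷ m.
Transfer ellipse a_t = (r₁ + r₂)/2 = 1.485×10⁷ m.
At r₁: circular v_c1 = √(μ/r₁) = 7447 m/s; transfer-perigee v_p = √[μ(2/r₁ − 1/a_t)] = 9169 m/s.
Δv₁ = v_p − v_c1 = 1722 m/s.
At r₂: circular v_c2 = √(μ/r₂) = 4207 m/s; transfer-apogee v_a = √[μ(2/r₂ − 1/a_t)] = 2927 m/s.
Δv₂ = v_c2 − v_a = 1280 m/s.
Total Δv = Δv₁ + Δv₂ = 3003 m/s = 3.003 km/s.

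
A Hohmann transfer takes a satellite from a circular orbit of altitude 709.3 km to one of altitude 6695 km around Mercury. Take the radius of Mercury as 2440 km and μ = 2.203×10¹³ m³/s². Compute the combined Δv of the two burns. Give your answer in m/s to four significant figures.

r₁ = 2440 + 709.3 = 3149.3 km = 3.1493×10⁶ m.
r₂ = 2440 + 6695 = 9135.0 km = 9.1350×10⁶ m.
Transfer ellipse a_t = (r₁ + r₂)/2 = 6.142×10⁶ m.
At r₁: circular v_c1 = √(μ/r₁) = 2645 m/s; transfer-periherm v_p = √[μ(2/r₁ − 1/a_t)] = 3225 m/s.
Δv₁ = v_p − v_c1 = 580.6 m/s.
At r₂: circular v_c2 = √(μ/r₂) = 1553 m/s; transfer-apoherm v_a = √[μ(2/r₂ − 1/a_t)] = 1112 m/s.
Δv₂ = v_c2 − v_a = 440.9 m/s.
Total Δv = Δv₁ + Δv₂ = 1022 m/s.

Δv_total ≈ 1022 m/s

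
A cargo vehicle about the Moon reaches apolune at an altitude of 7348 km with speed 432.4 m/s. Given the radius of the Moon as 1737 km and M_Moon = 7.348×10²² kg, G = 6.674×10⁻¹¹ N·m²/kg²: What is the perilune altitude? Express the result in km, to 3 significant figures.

μ = GM = 6.674×10⁻¹¹ × 7.348×10²² = 4.904×10¹² m³/s².
r_a = 1737 + 7348 = 9085.0 km = 9.085×10⁶ m.
Specific energy ε = v²/2 − μ/r = -4.463×10⁵ J/kg, so a = −μ/(2ε) = 5.494×10⁶ m.
The apsides satisfy r_p + r_a = 2a, so the perilune radius is 2a − r_a = 1.903×10⁶ m = 1903.0 km.
Perilune altitude = 1903.0 − 1737 = 165.95 km.

perilune altitude ≈ 166 km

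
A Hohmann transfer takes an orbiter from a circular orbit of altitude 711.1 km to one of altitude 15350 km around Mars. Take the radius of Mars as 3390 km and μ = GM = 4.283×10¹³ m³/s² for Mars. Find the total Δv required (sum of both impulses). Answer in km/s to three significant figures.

Δv_total ≈ 1.51 km/s

r₁ = 3390 + 711.1 = 4101.1 km = 4.1011×10⁶ m.
r₂ = 3390 + 15350 = 18740 km = 1.8740×10⁷ m.
Transfer ellipse a_t = (r₁ + r₂)/2 = 1.142×10⁷ m.
At r₁: circular v_c1 = √(μ/r₁) = 3232 m/s; transfer-periapsis v_p = √[μ(2/r₁ − 1/a_t)] = 4140 m/s.
Δv₁ = v_p − v_c1 = 908.0 m/s.
At r₂: circular v_c2 = √(μ/r₂) = 1512 m/s; transfer-apoapsis v_a = √[μ(2/r₂ − 1/a_t)] = 905.9 m/s.
Δv₂ = v_c2 − v_a = 605.8 m/s.
Total Δv = Δv₁ + Δv₂ = 1514 m/s = 1.514 km/s.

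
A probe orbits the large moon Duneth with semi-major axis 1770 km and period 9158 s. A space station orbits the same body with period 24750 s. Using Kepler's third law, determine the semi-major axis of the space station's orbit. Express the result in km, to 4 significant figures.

Kepler's third law: a³ ∝ T², so a₂ = a₁ (T₂/T₁)^(2/3).
T₂/T₁ = 2.703, (T₂/T₁)^(2/3) = 1.940.
a₂ = 1770 × 1.940 = 3434 km.

a₂ ≈ 3434 km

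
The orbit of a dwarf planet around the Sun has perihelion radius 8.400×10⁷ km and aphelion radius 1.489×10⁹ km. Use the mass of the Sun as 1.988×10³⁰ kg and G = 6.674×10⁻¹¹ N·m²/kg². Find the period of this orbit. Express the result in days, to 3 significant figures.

T ≈ 4400 days

μ = GM = 6.674×10⁻¹¹ × 1.988×10³⁰ = 1.327×10²⁰ m³/s².
Semi-major axis a = (r_p + r_a)/2 = (8.4000×10⁷ + 1.4890×10⁹)/2 = 7.8650×10⁸ km = 7.865×10¹¹ m.
By Kepler's third law T = 2π√(a³/μ) = 2π × 6.055×10⁷ = 3.805×10⁸ s.
= 4404 days.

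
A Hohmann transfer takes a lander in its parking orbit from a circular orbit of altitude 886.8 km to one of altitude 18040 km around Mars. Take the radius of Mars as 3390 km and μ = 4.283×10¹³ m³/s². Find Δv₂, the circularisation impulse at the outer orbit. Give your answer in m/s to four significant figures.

Δv ≈ 598.2 m/s

r₁ = 3390 + 886.8 = 4276.8 km = 4.2768×10⁶ m.
r₂ = 3390 + 18040 = 21430 km = 2.1430×10⁷ m.
Transfer ellipse a_t = (r₁ + r₂)/2 = 1.285×10⁷ m.
At r₁: circular v_c1 = √(μ/r₁) = 3165 m/s; transfer-periapsis v_p = √[μ(2/r₁ − 1/a_t)] = 4086 m/s.
At r₂: circular v_c2 = √(μ/r₂) = 1414 m/s; transfer-apoapsis v_a = √[μ(2/r₂ − 1/a_t)] = 815.5 m/s.
Δv₂ = v_c2 − v_a = 598.2 m/s.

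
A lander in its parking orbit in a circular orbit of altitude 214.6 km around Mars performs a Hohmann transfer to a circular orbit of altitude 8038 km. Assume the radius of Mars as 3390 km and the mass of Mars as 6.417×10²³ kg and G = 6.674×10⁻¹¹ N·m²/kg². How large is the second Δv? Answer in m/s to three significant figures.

μ = GM = 6.674×10⁻¹¹ × 6.417×10²³ = 4.283×10¹³ m³/s².
r₁ = 3390 + 214.6 = 3604.6 km = 3.6046×10⁶ m.
r₂ = 3390 + 8038 = 11428 km = 1.1428×10⁷ m.
Transfer ellipse a_t = (r₁ + r₂)/2 = 7.516×10⁶ m.
At r₁: circular v_c1 = √(μ/r₁) = 3447 m/s; transfer-periapsis v_p = √[μ(2/r₁ − 1/a_t)] = 4250 m/s.
At r₂: circular v_c2 = √(μ/r₂) = 1936 m/s; transfer-apoapsis v_a = √[μ(2/r₂ − 1/a_t)] = 1341 m/s.
Δv₂ = v_c2 − v_a = 595.3 m/s.

Δv ≈ 595 m/s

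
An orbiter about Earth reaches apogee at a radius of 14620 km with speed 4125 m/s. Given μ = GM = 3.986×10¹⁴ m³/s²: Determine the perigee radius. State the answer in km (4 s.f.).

perigee radius ≈ 6632 km

r_a = 1.462×10⁷ m.
Specific energy ε = v²/2 − μ/r = -1.876×10⁷ J/kg, so a = −μ/(2ε) = 1.063×10⁷ m.
The apsides satisfy r_p + r_a = 2a, so the perigee radius is 2a − r_a = 6.632×10⁶ m = 6631.6 km.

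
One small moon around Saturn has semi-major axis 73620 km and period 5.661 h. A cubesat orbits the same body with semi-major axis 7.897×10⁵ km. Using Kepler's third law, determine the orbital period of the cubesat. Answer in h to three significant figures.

Kepler's third law: T² ∝ a³, so T₂ = T₁ (a₂/a₁)^(3/2).
a₂/a₁ = 10.73, (a₂/a₁)^(3/2) = 35.13.
T₂ = 5.661 × 35.13 = 198.9 h.

T₂ ≈ 199 h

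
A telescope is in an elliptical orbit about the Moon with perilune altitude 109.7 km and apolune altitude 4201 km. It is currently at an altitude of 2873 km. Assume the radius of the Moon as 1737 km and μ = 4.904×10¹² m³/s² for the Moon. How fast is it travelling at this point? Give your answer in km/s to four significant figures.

v ≈ 0.9315 km/s

r_p = 1737 + 109.7 = 1846.7 km = 1.8467×10⁶ m.
r_a = 1737 + 4201 = 5938.0 km = 5.9380×10⁶ m.
r = 1737 + 2873 = 4610.0 km = 4.610×10⁶ m.
Semi-major axis a = (r_p + r_a)/2 = 3892.3 km = 3.892×10⁶ m.
Vis-viva: v² = μ(2/r − 1/a) = 4.904×10¹² × (4.338×10⁻⁷ − 2.569×10⁻⁷) = 8.676×10⁵ m²/s².
v = 931.5 m/s = 0.9315 km/s.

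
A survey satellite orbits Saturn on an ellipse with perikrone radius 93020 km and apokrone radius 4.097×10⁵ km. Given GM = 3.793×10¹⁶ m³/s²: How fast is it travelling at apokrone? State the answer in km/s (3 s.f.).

v ≈ 5.85 km/s

Semi-major axis a = (r_p + r_a)/2 = 2.5136×10⁵ km = 2.514×10⁸ m.
Vis-viva: v² = μ(2/r − 1/a) = 3.793×10¹⁶ × (4.882×10⁻⁹ − 3.978×10⁻⁹) = 3.426×10⁷ m²/s².
v = 5853 m/s = 5.853 km/s.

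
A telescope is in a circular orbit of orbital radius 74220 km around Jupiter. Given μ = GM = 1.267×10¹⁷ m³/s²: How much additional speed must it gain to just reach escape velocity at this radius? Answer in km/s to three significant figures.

Δv ≈ 17.1 km/s

r = 74220 km = 7.422×10⁷ m.
Circular speed v_c = √(μ/r) = 41320 m/s.
Escape speed v_esc = √(2μ/r) = √2 × v_c = 58430 m/s.
Δv = v_esc − v_c = 17110 m/s = 17.11 km/s.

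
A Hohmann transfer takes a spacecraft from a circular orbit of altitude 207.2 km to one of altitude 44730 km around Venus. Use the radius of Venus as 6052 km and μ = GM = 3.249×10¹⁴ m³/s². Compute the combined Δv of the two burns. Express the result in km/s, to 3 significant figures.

r₁ = 6052 + 207.2 = 6259.2 km = 6.2592×10⁶ m.
r₂ = 6052 + 44730 = 50782 km = 5.0782×10⁷ m.
Transfer ellipse a_t = (r₁ + r₂)/2 = 2.852×10⁷ m.
At r₁: circular v_c1 = √(μ/r₁) = 7205 m/s; transfer-periapsis v_p = √[μ(2/r₁ − 1/a_t)] = 9614 m/s.
Δv₁ = v_p − v_c1 = 2409 m/s.
At r₂: circular v_c2 = √(μ/r₂) = 2529 m/s; transfer-apoapsis v_a = √[μ(2/r₂ − 1/a_t)] = 1185 m/s.
Δv₂ = v_c2 − v_a = 1344 m/s.
Total Δv = Δv₁ + Δv₂ = 3753 m/s = 3.753 km/s.

Δv_total ≈ 3.75 km/s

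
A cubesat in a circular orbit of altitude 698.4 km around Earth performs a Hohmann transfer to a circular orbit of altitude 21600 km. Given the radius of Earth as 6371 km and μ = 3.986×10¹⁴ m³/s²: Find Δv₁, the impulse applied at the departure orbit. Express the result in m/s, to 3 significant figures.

Δv ≈ 1980 m/s

r₁ = 6371 + 698.4 = 7069.4 km = 7.0694×10⁶ m.
r₂ = 6371 + 21600 = 27971 km = 2.7971×10⁷ m.
Transfer ellipse a_t = (r₁ + r₂)/2 = 1.752×10⁷ m.
At r₁: circular v_c1 = √(μ/r₁) = 7509 m/s; transfer-perigee v_p = √[μ(2/r₁ − 1/a_t)] = 9488 m/s.
Δv₁ = v_p − v_c1 = 1979 m/s.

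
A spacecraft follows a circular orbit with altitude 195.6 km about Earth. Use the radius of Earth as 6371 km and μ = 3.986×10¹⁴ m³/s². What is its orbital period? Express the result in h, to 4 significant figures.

r = 6371 + 195.6 = 6566.6 km = 6.5666×10⁶ m.
Kepler's third law: T = 2π√(r³/μ) = 2π√((6.567×10⁶)³ / 3.986×10¹⁴).
r³/μ = 7.104×10⁵ s², so T = 2π × 8.428×10² = 5.296×10³ s.
Converting: 5.296×10³ s ÷ 3600 = 1.471 h.

T ≈ 1.471 h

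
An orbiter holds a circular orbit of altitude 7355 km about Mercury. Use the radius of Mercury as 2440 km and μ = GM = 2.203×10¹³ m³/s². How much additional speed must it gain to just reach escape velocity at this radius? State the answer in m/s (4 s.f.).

Δv ≈ 621.2 m/s

r = 2440 + 7355 = 9795.0 km = 9.7950×10⁶ m.
Circular speed v_c = √(μ/r) = 1500 m/s.
Escape speed v_esc = √(2μ/r) = √2 × v_c = 2121 m/s.
Δv = v_esc − v_c = 621.2 m/s.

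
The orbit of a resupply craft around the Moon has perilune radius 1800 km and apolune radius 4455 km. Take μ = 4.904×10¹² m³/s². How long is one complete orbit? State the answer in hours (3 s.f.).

T ≈ 4.36 hours

Semi-major axis a = (r_p + r_a)/2 = (1800.0 + 4455.0)/2 = 3127.5 km = 3.128×10⁶ m.
By Kepler's third law T = 2π√(a³/μ) = 2π × 2.498×10³ = 1.569×10⁴ s.
= 4.359 hours.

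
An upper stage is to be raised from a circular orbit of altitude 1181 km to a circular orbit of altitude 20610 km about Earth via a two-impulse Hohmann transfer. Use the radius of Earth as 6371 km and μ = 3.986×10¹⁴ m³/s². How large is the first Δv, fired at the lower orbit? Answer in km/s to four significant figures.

Δv ≈ 1.817 km/s

r₁ = 6371 + 1181 = 7552.0 km = 7.5520×10⁶ m.
r₂ = 6371 + 20610 = 26981 km = 2.6981×10⁷ m.
Transfer ellipse a_t = (r₁ + r₂)/2 = 1.727×10⁷ m.
At r₁: circular v_c1 = √(μ/r₁) = 7265 m/s; transfer-perigee v_p = √[μ(2/r₁ − 1/a_t)] = 9082 m/s.
Δv₁ = v_p − v_c1 = 1817 m/s.
= 1.817 km/s.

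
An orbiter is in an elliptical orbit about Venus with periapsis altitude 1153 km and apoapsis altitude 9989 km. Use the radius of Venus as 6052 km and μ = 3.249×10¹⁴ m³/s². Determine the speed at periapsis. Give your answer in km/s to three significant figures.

v ≈ 7.89 km/s

r_p = 6052 + 1153 = 7205.0 km = 7.2050×10⁶ m.
r_a = 6052 + 9989 = 16041 km = 1.6041×10⁷ m.
Semi-major axis a = (r_p + r_a)/2 = 11623 km = 1.162×10⁷ m.
Vis-viva: v² = μ(2/r − 1/a) = 3.249×10¹⁴ × (2.776×10⁻⁷ − 8.604×10⁻⁸) = 6.223×10⁷ m²/s².
v = 7889 m/s = 7.889 km/s.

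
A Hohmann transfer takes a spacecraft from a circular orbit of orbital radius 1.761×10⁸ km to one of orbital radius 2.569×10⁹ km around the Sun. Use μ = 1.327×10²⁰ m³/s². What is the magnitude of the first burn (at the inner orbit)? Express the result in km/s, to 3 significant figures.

r₁ = 1.761×10⁸ km = 1.761×10¹¹ m.
r₂ = 2.569×10⁹ km = 2.569×10¹² m.
Transfer ellipse a_t = (r₁ + r₂)/2 = 1.373×10¹² m.
At r₁: circular v_c1 = √(μ/r₁) = 27450 m/s; transfer-perihelion v_p = √[μ(2/r₁ − 1/a_t)] = 37560 m/s.
Δv₁ = v_p − v_c1 = 10100 m/s.
= 10.10 km/s.

Δv ≈ 10.1 km/s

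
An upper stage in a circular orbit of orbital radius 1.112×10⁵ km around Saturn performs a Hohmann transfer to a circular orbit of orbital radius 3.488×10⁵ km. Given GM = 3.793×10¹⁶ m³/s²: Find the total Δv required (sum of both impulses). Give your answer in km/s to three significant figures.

r₁ = 1.112×10⁵ km = 1.112×10⁸ m.
r₂ = 3.488×10⁵ km = 3.488×10⁸ m.
Transfer ellipse a_t = (r₁ + r₂)/2 = 2.300×10⁸ m.
At r₁: circular v_c1 = √(μ/r₁) = 18470 m/s; transfer-perikrone v_p = √[μ(2/r₁ − 1/a_t)] = 22740 m/s.
Δv₁ = v_p − v_c1 = 4275 m/s.
At r₂: circular v_c2 = √(μ/r₂) = 10430 m/s; transfer-apokrone v_a = √[μ(2/r₂ − 1/a_t)] = 7251 m/s.
Δv₂ = v_c2 − v_a = 3177 m/s.
Total Δv = Δv₁ + Δv₂ = 7452 m/s = 7.452 km/s.

Δv_total ≈ 7.45 km/s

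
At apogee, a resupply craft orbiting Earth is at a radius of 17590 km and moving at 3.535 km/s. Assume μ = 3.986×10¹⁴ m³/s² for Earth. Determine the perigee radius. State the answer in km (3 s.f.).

r_a = 1.759×10⁷ m.
Specific energy ε = v²/2 − μ/r = -1.641×10⁷ J/kg, so a = −μ/(2ε) = 1.214×10⁷ m.
The apsides satisfy r_p + r_a = 2a, so the perigee radius is 2a − r_a = 6.696×10⁶ m = 6696.4 km.

perigee radius ≈ 6700 km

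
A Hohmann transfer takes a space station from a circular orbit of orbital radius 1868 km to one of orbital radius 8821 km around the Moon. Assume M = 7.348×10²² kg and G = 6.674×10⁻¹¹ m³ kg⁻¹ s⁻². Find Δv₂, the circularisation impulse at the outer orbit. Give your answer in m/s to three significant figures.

μ = GM = 6.674×10⁻¹¹ × 7.348×10²² = 4.904×10¹² m³/s².
r₁ = 1868 km = 1.868×10⁶ m.
r₂ = 8821 km = 8.821×10⁶ m.
Transfer ellipse a_t = (r₁ + r₂)/2 = 5.344×10⁶ m.
At r₁: circular v_c1 = √(μ/r₁) = 1620 m/s; transfer-perilune v_p = √[μ(2/r₁ − 1/a_t)] = 2082 m/s.
At r₂: circular v_c2 = √(μ/r₂) = 745.6 m/s; transfer-apolune v_a = √[μ(2/r₂ − 1/a_t)] = 440.8 m/s.
Δv₂ = v_c2 − v_a = 304.8 m/s.

Δv ≈ 305 m/s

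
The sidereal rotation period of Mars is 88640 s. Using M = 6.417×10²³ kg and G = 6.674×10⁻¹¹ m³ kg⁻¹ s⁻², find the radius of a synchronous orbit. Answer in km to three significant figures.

r_sync ≈ 20400 km

μ = GM = 6.674×10⁻¹¹ × 6.417×10²³ = 4.283×10¹³ m³/s².
A synchronous orbit has period T, so by Kepler's third law a = (μT²/4π²)^(1/3).
μT²/4π² = 4.283×10¹³ × (8.864×10⁴)² / 39.48 = 8.524×10²¹ m³.
a = 2.043×10⁷ m = 20427 km.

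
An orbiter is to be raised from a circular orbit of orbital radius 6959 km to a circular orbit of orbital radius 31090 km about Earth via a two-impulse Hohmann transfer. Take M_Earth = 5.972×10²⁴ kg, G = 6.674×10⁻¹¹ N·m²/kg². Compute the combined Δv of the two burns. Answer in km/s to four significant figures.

Δv_total ≈ 3.522 km/s

μ = GM = 6.674×10⁻¹¹ × 5.972×10²⁴ = 3.986×10¹⁴ m³/s².
r₁ = 6959 km = 6.959×10⁶ m.
r₂ = 31090 km = 3.109×10⁷ m.
Transfer ellipse a_t = (r₁ + r₂)/2 = 1.902×10⁷ m.
At r₁: circular v_c1 = √(μ/r₁) = 7568 m/s; transfer-perigee v_p = √[μ(2/r₁ − 1/a_t)] = 9675 m/s.
Δv₁ = v_p − v_c1 = 2107 m/s.
At r₂: circular v_c2 = √(μ/r₂) = 3580 m/s; transfer-apogee v_a = √[μ(2/r₂ − 1/a_t)] = 2166 m/s.
Δv₂ = v_c2 − v_a = 1415 m/s.
Total Δv = Δv₁ + Δv₂ = 3522 m/s = 3.522 km/s.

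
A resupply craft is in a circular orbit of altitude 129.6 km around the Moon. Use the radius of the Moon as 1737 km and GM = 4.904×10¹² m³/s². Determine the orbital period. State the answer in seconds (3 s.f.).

T ≈ 7240 seconds

r = 1737 + 129.6 = 1866.6 km = 1.8666×10⁶ m.
Kepler's third law: T = 2π√(r³/μ) = 2π√((1.867×10⁶)³ / 4.904×10¹²).
r³/μ = 1.326×10⁶ s², so T = 2π × 1.152×10³ = 7.236×10³ s.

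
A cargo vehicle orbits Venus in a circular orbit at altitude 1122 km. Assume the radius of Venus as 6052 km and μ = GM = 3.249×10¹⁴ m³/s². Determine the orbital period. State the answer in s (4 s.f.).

r = 6052 + 1122 = 7174.0 km = 7.1740×10⁶ m.
Kepler's third law: T = 2π√(r³/μ) = 2π√((7.174×10⁶)³ / 3.249×10¹⁴).
r³/μ = 1.136×10⁶ s², so T = 2π × 1.066×10³ = 6.698×10³ s.

T ≈ 6698 s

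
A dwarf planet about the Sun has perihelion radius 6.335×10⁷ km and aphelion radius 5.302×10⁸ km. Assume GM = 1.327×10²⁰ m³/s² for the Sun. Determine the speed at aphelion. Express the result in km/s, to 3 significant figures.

Semi-major axis a = (r_p + r_a)/2 = 2.9678×10⁸ km = 2.968×10¹¹ m.
Vis-viva: v² = μ(2/r − 1/a) = 1.327×10²⁰ × (3.772×10⁻¹² − 3.370×10⁻¹²) = 5.343×10⁷ m²/s².
v = 7309 m/s = 7.309 km/s.

v ≈ 7.31 km/s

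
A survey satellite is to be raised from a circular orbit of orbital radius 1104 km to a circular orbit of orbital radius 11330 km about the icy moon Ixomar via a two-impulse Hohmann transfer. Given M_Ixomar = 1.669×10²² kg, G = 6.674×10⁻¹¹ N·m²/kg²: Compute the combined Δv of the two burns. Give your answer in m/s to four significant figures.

μ = GM = 6.674×10⁻¹¹ × 1.669×10²² = 1.114×10¹² m³/s².
r₁ = 1104 km = 1.104×10⁶ m.
r₂ = 11330 km = 1.133×10⁷ m.
Transfer ellipse a_t = (r₁ + r₂)/2 = 6.217×10⁶ m.
At r₁: circular v_c1 = √(μ/r₁) = 1004 m/s; transfer-periapsis v_p = √[μ(2/r₁ − 1/a_t)] = 1356 m/s.
Δv₁ = v_p − v_c1 = 351.5 m/s.
At r₂: circular v_c2 = √(μ/r₂) = 313.5 m/s; transfer-apoapsis v_a = √[μ(2/r₂ − 1/a_t)] = 132.1 m/s.
Δv₂ = v_c2 − v_a = 181.4 m/s.
Total Δv = Δv₁ + Δv₂ = 533.0 m/s.

Δv_total ≈ 533.0 m/s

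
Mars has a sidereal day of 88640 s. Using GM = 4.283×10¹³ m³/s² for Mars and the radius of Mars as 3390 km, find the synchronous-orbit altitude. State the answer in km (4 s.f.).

A synchronous orbit has period T, so by Kepler's third law a = (μT²/4π²)^(1/3).
μT²/4π² = 4.283×10¹³ × (8.864×10⁴)² / 39.48 = 8.524×10²¹ m³.
a = 2.043×10⁷ m = 20428 km.
Altitude h = a − R = 20428 − 3390 = 17038 km.

h_sync ≈ 17040 km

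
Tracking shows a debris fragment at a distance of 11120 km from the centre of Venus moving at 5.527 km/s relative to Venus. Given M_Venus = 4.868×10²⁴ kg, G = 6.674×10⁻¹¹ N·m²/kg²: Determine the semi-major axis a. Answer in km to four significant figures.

a ≈ 11650 km

μ = GM = 6.674×10⁻¹¹ × 4.868×10²⁴ = 3.249×10¹⁴ m³/s².
r = 1.112×10⁷ m.
Specific orbital energy ε = v²/2 − μ/r = (5527)²/2 − 3.249×10¹⁴/1.112×10⁷ = -1.394×10⁷ J/kg.
Since ε = −μ/(2a), a = −μ/(2ε) = 1.165×10⁷ m = 11651 km.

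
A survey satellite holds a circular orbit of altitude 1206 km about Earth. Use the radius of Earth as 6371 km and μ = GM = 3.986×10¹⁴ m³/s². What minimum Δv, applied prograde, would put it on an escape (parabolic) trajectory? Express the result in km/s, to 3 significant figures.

Δv ≈ 3.00 km/s

r = 6371 + 1206 = 7577.0 km = 7.5770×10⁶ m.
Circular speed v_c = √(μ/r) = 7253 m/s.
Escape speed v_esc = √(2μ/r) = √2 × v_c = 10260 m/s.
Δv = v_esc − v_c = 3004 m/s = 3.004 km/s.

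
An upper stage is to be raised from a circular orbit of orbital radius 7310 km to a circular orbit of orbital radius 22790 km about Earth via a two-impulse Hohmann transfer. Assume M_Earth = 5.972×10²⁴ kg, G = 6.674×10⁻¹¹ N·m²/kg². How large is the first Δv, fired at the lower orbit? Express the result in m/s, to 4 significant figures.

Δv ≈ 1702 m/s

μ = GM = 6.674×10⁻¹¹ × 5.972×10²⁴ = 3.986×10¹⁴ m³/s².
r₁ = 7310 km = 7.310×10⁶ m.
r₂ = 22790 km = 2.279×10⁷ m.
Transfer ellipse a_t = (r₁ + r₂)/2 = 1.505×10⁷ m.
At r₁: circular v_c1 = √(μ/r₁) = 7384 m/s; transfer-perigee v_p = √[μ(2/r₁ − 1/a_t)] = 9087 m/s.
Δv₁ = v_p − v_c1 = 1702 m/s.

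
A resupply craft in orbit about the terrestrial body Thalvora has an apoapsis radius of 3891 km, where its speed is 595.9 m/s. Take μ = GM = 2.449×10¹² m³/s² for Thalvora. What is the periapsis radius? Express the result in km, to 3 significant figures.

periapsis radius ≈ 1530 km

r_a = 3.891×10⁶ m.
Specific energy ε = v²/2 − μ/r = -4.519×10⁵ J/kg, so a = −μ/(2ε) = 2.710×10⁶ m.
The apsides satisfy r_p + r_a = 2a, so the periapsis radius is 2a − r_a = 1.529×10⁶ m = 1528.9 km.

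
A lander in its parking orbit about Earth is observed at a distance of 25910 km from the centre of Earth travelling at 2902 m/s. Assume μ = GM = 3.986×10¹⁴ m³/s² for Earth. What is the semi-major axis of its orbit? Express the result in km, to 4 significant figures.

r = 2.591×10⁷ m.
Vis-viva rearranged: 1/a = 2/r − v²/μ = 7.719×10⁻⁸ − 2.113×10⁻⁸ = 5.606×10⁻⁸ m⁻¹.
a = 1.784×10⁷ m = 17837 km.

a ≈ 17840 km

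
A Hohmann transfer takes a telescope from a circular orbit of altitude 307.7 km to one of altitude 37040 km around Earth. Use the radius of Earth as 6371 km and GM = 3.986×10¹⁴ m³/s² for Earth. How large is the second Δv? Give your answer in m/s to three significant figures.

r₁ = 6371 + 307.7 = 6678.7 km = 6.6787×10⁶ m.
r₂ = 6371 + 37040 = 43411 km = 4.3411×10⁷ m.
Transfer ellipse a_t = (r₁ + r₂)/2 = 2.504×10⁷ m.
At r₁: circular v_c1 = √(μ/r₁) = 7725 m/s; transfer-perigee v_p = √[μ(2/r₁ − 1/a_t)] = 10170 m/s.
At r₂: circular v_c2 = √(μ/r₂) = 3030 m/s; transfer-apogee v_a = √[μ(2/r₂ − 1/a_t)] = 1565 m/s.
Δv₂ = v_c2 − v_a = 1465 m/s.

Δv ≈ 1470 m/s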